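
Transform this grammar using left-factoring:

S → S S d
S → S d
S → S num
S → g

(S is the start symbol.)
Left-factoring transforms A → αβ₁ | αβ₂ into A → αA' and A' → β₁ | β₂
(α is the longest common prefix among the alternatives). Repeat until
no nonterminal has two alternatives with a common prefix.

Round 1: S has alternatives sharing prefix 'S'. Introduce S': S → S S'
  Add: S' → S d
  Add: S' → d
  Add: S' → num

No remaining common prefixes — done.

Resulting grammar:
S → S S'
S' → S d
S' → d
S' → num
S → g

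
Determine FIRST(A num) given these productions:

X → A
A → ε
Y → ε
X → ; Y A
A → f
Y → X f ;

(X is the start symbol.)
{ 'f', 'num' }

FIRST sets of the non-terminals involved (from the grammar, by fixed-point iteration):
  FIRST(A) = { 'f', ε }

To compute FIRST(A num), process the symbols left to right:
Symbol A is a non-terminal. Add FIRST(A) \ {ε} = { 'f' }
A is nullable (ε ∈ FIRST(A)), continue to the next symbol.
Symbol num is a terminal. Add 'num' and stop.
FIRST(A num) = { 'f', 'num' }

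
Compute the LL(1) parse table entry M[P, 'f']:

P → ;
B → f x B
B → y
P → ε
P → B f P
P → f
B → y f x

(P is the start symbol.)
To find M[P, 'f'], we find productions for P where 'f' is in the predict set (PREDICT(N → α) = (FIRST(α) \ {ε}) ∪ (FOLLOW(N) if α ⇒* ε)).

Relevant sets:
  FIRST(B) = { 'f', 'y' }
  FOLLOW(P) = { $ }

P → ;: PREDICT = { ';' }
P → ε: PREDICT = { $ }
P → B f P: PREDICT = { 'f', 'y' }
  'f' is in predict set, so this production goes in M[P, 'f']
P → f: PREDICT = { 'f' }
  'f' is in predict set, so this production goes in M[P, 'f']

M[P, 'f'] = P → B f P, P → f  (a multiply-defined cell — the grammar is not LL(1))

Answer: P → B f P, P → f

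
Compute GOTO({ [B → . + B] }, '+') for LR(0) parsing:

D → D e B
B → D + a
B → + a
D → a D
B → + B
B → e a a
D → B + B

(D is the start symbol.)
GOTO(I, '+') = CLOSURE({ [A → αX.β] : [A → α.Xβ] ∈ I, X = '+' })

Items with dot before '+', with the dot advanced:
  [B → . + B] → [B → + . B]
Closure of the advanced items:
  [B → + . B] has the dot before B: add [B → . D + a], [B → . + a], [B → . + B], [B → . e a a]
  [B → . D + a] has the dot before D: add [D → . D e B], [D → . a D], [D → . B + B]

GOTO = { [B → + . B], [B → . + B], [B → . + a], [B → . D + a], [B → . e a a], [D → . B + B], [D → . D e B], [D → . a D] }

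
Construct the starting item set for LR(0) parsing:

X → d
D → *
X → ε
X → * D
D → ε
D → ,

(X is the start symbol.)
{ [X → . * D], [X → . d], [X → .], [X' → . X] }

First, augment the grammar with X' → X
I₀ = CLOSURE({ [X' → . X] }):
  [X' → . X] has the dot before X: add [X → . d], [X → .], [X → . * D]
No further items can be added.

I₀ = { [X → . * D], [X → . d], [X → .], [X' → . X] }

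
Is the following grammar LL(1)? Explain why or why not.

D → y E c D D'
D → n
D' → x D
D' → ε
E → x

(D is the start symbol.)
No. Predict set conflict for D': { 'x' }

Relevant sets:
  FOLLOW(D') = { $, 'x' }

For D:
  PREDICT(D → y E c D D') = { 'y' }
  PREDICT(D → n) = { 'n' }
For D':
  PREDICT(D' → x D) = { 'x' }
  PREDICT(D' → ε) = { $, 'x' }
E has a single production, so nothing to check there.

Conflict found: Predict set conflict for D': { 'x' }
The grammar is NOT LL(1).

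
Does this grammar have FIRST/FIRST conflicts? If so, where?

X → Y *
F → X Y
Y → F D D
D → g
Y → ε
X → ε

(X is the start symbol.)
A FIRST/FIRST conflict occurs when two productions N → α and N → β for the same non-terminal have FIRST(α) ∩ FIRST(β) ≠ ∅ (with ε ∈ FIRST of a nullable right-hand side, so two nullable alternatives also conflict).

FIRST sets of the non-terminals at (or reachable through a nullable prefix from) the front of some alternative:
  FIRST(Y) = { '*', 'g', ε }
  FIRST(F) = { '*', 'g', ε }
  FIRST(D) = { 'g' }

Productions for X:
  X → Y *: FIRST = { '*', 'g' }
  X → ε: FIRST = { ε }
Productions for Y:
  Y → F D D: FIRST = { '*', 'g' }
  Y → ε: FIRST = { ε }
F, D have only one production, so no FIRST/FIRST conflict is possible there.

All alternatives of each non-terminal have pairwise disjoint FIRST sets.

Answer: No FIRST/FIRST conflicts.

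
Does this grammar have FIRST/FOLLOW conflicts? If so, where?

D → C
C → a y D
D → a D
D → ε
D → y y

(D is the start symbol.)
Nullable non-terminals: D.
FIRST sets used below: FIRST(C) = { 'a' }

D: nullable alternative(s) D → ε; FOLLOW(D) = { $ }
  D → C: FIRST \ {ε} = { 'a' } — disjoint from FOLLOW(D)
  D → a D: FIRST \ {ε} = { 'a' } — disjoint from FOLLOW(D)
  D → ε: FIRST \ {ε} = { } — this is the only nullable alternative, skip
  D → y y: FIRST \ {ε} = { 'y' } — disjoint from FOLLOW(D)

C has no nullable alternative, so no FIRST/FOLLOW check is needed there.

No FIRST/FOLLOW conflicts found.

Answer: No FIRST/FOLLOW conflicts.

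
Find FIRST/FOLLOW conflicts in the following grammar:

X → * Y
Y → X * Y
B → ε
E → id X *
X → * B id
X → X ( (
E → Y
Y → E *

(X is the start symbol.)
No FIRST/FOLLOW conflicts.

A FIRST/FOLLOW conflict occurs when a non-terminal N has a nullable alternative N → β (β ⇒* ε) and another alternative N → α with FIRST(α) ∩ FOLLOW(N) ≠ ∅: on such a lookahead the parser cannot decide between expanding α and letting N vanish via β.

Nullable non-terminals: B.
B has a nullable alternative but only one production, so nothing to check.

E, X, Y have no nullable alternative, so no FIRST/FOLLOW check is needed there.

No FIRST/FOLLOW conflicts found.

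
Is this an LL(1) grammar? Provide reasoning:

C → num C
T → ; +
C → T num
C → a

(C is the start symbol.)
Relevant sets:
  FIRST(T) = { ';' }

For C:
  PREDICT(C → num C) = { 'num' }
  PREDICT(C → T num) = { ';' }
  PREDICT(C → a) = { 'a' }
T has a single production, so nothing to check there.

All predict sets are disjoint. The grammar IS LL(1).

Answer: Yes, the grammar is LL(1).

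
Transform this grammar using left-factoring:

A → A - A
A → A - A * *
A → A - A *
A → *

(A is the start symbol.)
A → A - A A'
A' → ε
A' → * A''
A'' → *
A'' → ε
A → *

Left-factoring transforms A → αβ₁ | αβ₂ into A → αA' and A' → β₁ | β₂
(α is the longest common prefix among the alternatives). Repeat until
no nonterminal has two alternatives with a common prefix.

Round 1: A has alternatives sharing prefix 'A - A'. Introduce A': A → A - A A'
  Add: A' → ε
  Add: A' → * *
  Add: A' → *

Round 2: A' has alternatives sharing prefix '*'. Introduce A'': A' → * A''
  Add: A'' → *
  Add: A'' → ε

No remaining common prefixes — done.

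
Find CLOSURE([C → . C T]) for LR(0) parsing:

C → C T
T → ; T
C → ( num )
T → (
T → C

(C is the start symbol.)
{ [C → . ( num )], [C → . C T] }

To compute CLOSURE, for each item [A → α.Bβ] where B is a non-terminal, add [B → .γ] for all productions B → γ; repeat for the newly added items until nothing changes.

Start with: [C → . C T]
  [C → . C T] has the dot before C: add [C → . ( num )]
No further items can be added.

CLOSURE = { [C → . ( num )], [C → . C T] }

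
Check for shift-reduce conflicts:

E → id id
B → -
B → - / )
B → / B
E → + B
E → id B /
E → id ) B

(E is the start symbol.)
Yes — I5: [B → - .] vs [B → - . / )]

Augment with E' → E and build the canonical LR(0) collection (I0 = CLOSURE({[E' → . E]}), then GOTO on every symbol after a dot until no new states appear). It has 15 states:
  I0: { [E → . + B], [E → . id ) B], [E → . id B /], [E → . id id], [E' → . E] }  — shift
  I1: { [B → . - / )], [B → . -], [B → . / B], [E → + . B] }  — shift
  I2: { [E' → E .] }  — accept
  I3: { [B → . - / )], [B → . -], [B → . / B], [E → id . ) B], [E → id . B /], [E → id . id] }  — shift
  I4: { [B → . - / )], [B → . -], [B → . / B], [E → id ) . B] }  — shift
  I5: { [B → - . / )], [B → - .] }  — shift, reduce
  I6: { [B → . - / )], [B → . -], [B → . / B], [B → / . B] }  — shift
  I7: { [E → id B . /] }  — shift
  I8: { [E → id id .] }  — reduce
  I9: { [E → id B / .] }  — reduce
  I10: { [B → / B .] }  — reduce
  I11: { [B → - / . )] }  — shift
  I12: { [B → - / ) .] }  — reduce
  I13: { [E → id ) B .] }  — reduce
  I14: { [E → + B .] }  — reduce

I5 contains reduce item [B → - .] and shift item [B → - . / )] — shift-reduce conflict.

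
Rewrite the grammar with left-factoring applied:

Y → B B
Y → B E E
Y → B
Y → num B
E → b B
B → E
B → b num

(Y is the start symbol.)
Left-factoring transforms A → αβ₁ | αβ₂ into A → αA' and A' → β₁ | β₂
(α is the longest common prefix among the alternatives). Repeat until
no nonterminal has two alternatives with a common prefix.

Round 1: Y has alternatives sharing prefix 'B'. Introduce Y': Y → B Y'
  Add: Y' → B
  Add: Y' → E E
  Add: Y' → ε

No remaining common prefixes — done.

Resulting grammar:
Y → B Y'
Y' → B
Y' → E E
Y' → ε
Y → num B
E → b B
B → E
B → b num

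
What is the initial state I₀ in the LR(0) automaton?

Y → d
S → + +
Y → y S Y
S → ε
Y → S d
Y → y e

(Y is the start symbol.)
First, augment the grammar with Y' → Y
I₀ = CLOSURE({ [Y' → . Y] }):
  [Y' → . Y] has the dot before Y: add [Y → . d], [Y → . y S Y], [Y → . S d], [Y → . y e]
  [Y → . S d] has the dot before S: add [S → . + +], [S → .]
No further items can be added.

I₀ = { [S → . + +], [S → .], [Y → . S d], [Y → . d], [Y → . y S Y], [Y → . y e], [Y' → . Y] }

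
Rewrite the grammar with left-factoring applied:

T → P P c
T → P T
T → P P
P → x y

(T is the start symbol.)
Left-factoring transforms A → αβ₁ | αβ₂ into A → αA' and A' → β₁ | β₂
(α is the longest common prefix among the alternatives). Repeat until
no nonterminal has two alternatives with a common prefix.

Round 1: T has alternatives sharing prefix 'P'. Introduce T': T → P T'
  Add: T' → P c
  Add: T' → T
  Add: T' → P

Round 2: T' has alternatives sharing prefix 'P'. Introduce T'': T' → P T''
  Add: T'' → c
  Add: T'' → ε

No remaining common prefixes — done.

Resulting grammar:
T → P T'
T' → P T''
T'' → c
T'' → ε
T' → T
P → x y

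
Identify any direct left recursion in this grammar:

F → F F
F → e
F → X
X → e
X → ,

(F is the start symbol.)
Yes, F is left-recursive

Direct left recursion occurs when N → N α for some non-terminal N (the right-hand side begins with the left-hand side itself).

F → F F: LEFT RECURSIVE (starts with F)
F → e: starts with e
F → X: starts with X
X → e: starts with e
X → ,: starts with ','

The grammar has direct left recursion on: F.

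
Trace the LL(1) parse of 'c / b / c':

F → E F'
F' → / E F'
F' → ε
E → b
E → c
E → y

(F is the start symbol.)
Stack is shown with the top on the left.

Stack     Input        Action
-----------------------------
F $       c / b / c $  output F → E F'
E F' $    c / b / c $  output E → c
c F' $    c / b / c $  match 'c'
F' $      / b / c $    output F' → / E F'
/ E F' $  / b / c $    match '/'
E F' $    b / c $      output E → b
b F' $    b / c $      match 'b'
F' $      / c $        output F' → / E F'
/ E F' $  / c $        match '/'
E F' $    c $          output E → c
c F' $    c $          match 'c'
F' $      $            output F' → ε
$         $            accept

The string is accepted.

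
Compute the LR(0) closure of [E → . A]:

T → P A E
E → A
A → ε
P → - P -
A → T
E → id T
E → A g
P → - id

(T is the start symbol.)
{ [A → . T], [A → .], [E → . A], [P → . - P -], [P → . - id], [T → . P A E] }

To compute CLOSURE, for each item [A → α.Bβ] where B is a non-terminal, add [B → .γ] for all productions B → γ; repeat for the newly added items until nothing changes.

Start with: [E → . A]
  [E → . A] has the dot before A: add [A → .], [A → . T]
  [A → . T] has the dot before T: add [T → . P A E]
  [T → . P A E] has the dot before P: add [P → . - P -], [P → . - id]
No further items can be added.

CLOSURE = { [A → . T], [A → .], [E → . A], [P → . - P -], [P → . - id], [T → . P A E] }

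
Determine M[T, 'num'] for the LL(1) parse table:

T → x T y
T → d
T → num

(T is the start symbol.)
T → num

To find M[T, 'num'], we find productions for T where 'num' is in the predict set (PREDICT(N → α) = (FIRST(α) \ {ε}) ∪ (FOLLOW(N) if α ⇒* ε)).

T → x T y: PREDICT = { 'x' }
T → d: PREDICT = { 'd' }
T → num: PREDICT = { 'num' }
  'num' is in predict set, so this production goes in M[T, 'num']

M[T, 'num'] = T → num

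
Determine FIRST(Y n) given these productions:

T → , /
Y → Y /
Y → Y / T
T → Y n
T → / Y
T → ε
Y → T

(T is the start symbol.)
{ ',', '/', 'n' }

FIRST sets of the non-terminals involved (from the grammar, by fixed-point iteration):
  FIRST(Y) = { ',', '/', 'n', ε }

To compute FIRST(Y n), process the symbols left to right:
Symbol Y is a non-terminal. Add FIRST(Y) \ {ε} = { ',', '/', 'n' }
Y is nullable (ε ∈ FIRST(Y)), continue to the next symbol.
Symbol n is a terminal. Add 'n' and stop.
FIRST(Y n) = { ',', '/', 'n' }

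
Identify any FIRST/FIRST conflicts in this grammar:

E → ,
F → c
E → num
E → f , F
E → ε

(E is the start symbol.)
Productions for E:
  E → ,: FIRST = { ',' }
  E → num: FIRST = { 'num' }
  E → f , F: FIRST = { 'f' }
  E → ε: FIRST = { ε }
F has only one production, so no FIRST/FIRST conflict is possible there.

All alternatives of each non-terminal have pairwise disjoint FIRST sets.

Answer: No FIRST/FIRST conflicts.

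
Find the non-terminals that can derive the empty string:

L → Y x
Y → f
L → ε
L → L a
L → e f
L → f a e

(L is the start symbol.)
ε-productions: L → ε
So L is immediately nullable.
No further non-terminal can be added: every production for the remaining non-terminals contains a terminal or a non-nullable non-terminal.
Nullable = { 'L' }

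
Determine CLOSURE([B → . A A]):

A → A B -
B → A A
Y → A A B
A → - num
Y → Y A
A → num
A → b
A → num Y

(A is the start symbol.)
To compute CLOSURE, for each item [A → α.Bβ] where B is a non-terminal, add [B → .γ] for all productions B → γ; repeat for the newly added items until nothing changes.

Start with: [B → . A A]
  [B → . A A] has the dot before A: add [A → . A B -], [A → . - num], [A → . num], [A → . b], [A → . num Y]
No further items can be added.

CLOSURE = { [A → . - num], [A → . A B -], [A → . b], [A → . num Y], [A → . num], [B → . A A] }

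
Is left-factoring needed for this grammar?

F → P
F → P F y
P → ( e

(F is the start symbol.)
Yes, F has productions with common prefix 'P'

Left-factoring is needed when two productions for the same non-terminal
share a common prefix on the right-hand side.

Productions for F:
  F → P
  F → P F y

Found common prefix 'P' in productions for F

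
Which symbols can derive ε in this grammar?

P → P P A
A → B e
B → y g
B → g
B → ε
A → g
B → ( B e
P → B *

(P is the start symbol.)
{ 'B' }

ε-productions: B → ε
So B is immediately nullable.
No further non-terminal can be added: every production for the remaining non-terminals contains a terminal or a non-nullable non-terminal.
Nullable = { 'B' }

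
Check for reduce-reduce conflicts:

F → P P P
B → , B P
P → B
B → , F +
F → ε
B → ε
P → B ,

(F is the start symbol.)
Yes — I0: [B → .] vs [F → .]; I1: [B → .] vs [F → .]; I8: [B → .] vs [P → B .]; I11: [B → .] vs [F → .]

A reduce-reduce conflict occurs when an LR(0) state has two complete items [A → α .] and [B → β .] — both call for a reduction, and with no lookahead the parser cannot choose between them.

Augment with F' → F and build the canonical LR(0) collection (I0 = CLOSURE({[F' → . F]}), then GOTO on every symbol after a dot until no new states appear). It has 13 states:
  I0: { [B → . , B P], [B → . , F +], [B → .], [F → . P P P], [F → .], [F' → . F], [P → . B ,], [P → . B] }  — shift, 2 reduces
  I1: { [B → , . B P], [B → , . F +], [B → . , B P], [B → . , F +], [B → .], [F → . P P P], [F → .], [P → . B ,], [P → . B] }  — shift, 2 reduces
  I2: { [P → B . ,], [P → B .] }  — shift, reduce
  I3: { [F' → F .] }  — accept
  I4: { [B → . , B P], [B → . , F +], [B → .], [F → P . P P], [P → . B ,], [P → . B] }  — shift, reduce
  I5: { [B → . , B P], [B → . , F +], [B → .], [F → P P . P], [P → . B ,], [P → . B] }  — shift, reduce
  I6: { [F → P P P .] }  — reduce
  I7: { [P → B , .] }  — reduce
  I8: { [B → , B . P], [B → . , B P], [B → . , F +], [B → .], [P → . B ,], [P → . B], [P → B . ,], [P → B .] }  — shift, 2 reduces
  I9: { [B → , F . +] }  — shift
  I10: { [B → , F + .] }  — reduce
  I11: { [B → , . B P], [B → , . F +], [B → . , B P], [B → . , F +], [B → .], [F → . P P P], [F → .], [P → . B ,], [P → . B], [P → B , .] }  — shift, 3 reduces
  I12: { [B → , B P .] }  — reduce

I0 contains complete items [B → .], [F → .] — reduce-reduce conflict.
I1 contains complete items [B → .], [F → .] — reduce-reduce conflict.
I8 contains complete items [B → .], [P → B .] — reduce-reduce conflict.
I11 contains complete items [B → .], [F → .], [P → B , .] — reduce-reduce conflict.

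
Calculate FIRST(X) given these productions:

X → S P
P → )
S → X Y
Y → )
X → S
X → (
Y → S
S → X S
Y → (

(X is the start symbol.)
{ '(' }

FIRST sets of the other non-terminals involved (by the same procedure, iterated to a fixed point):
  FIRST(S) = { '(' }

From X → S P:
  - S is a non-terminal: add FIRST(S) \ {ε} = { '(' }
    S is not nullable, so stop
From X → S:
  - S is a non-terminal: add FIRST(S) \ {ε} = { '(' }
    S is not nullable, so stop
From X → (:
  - '(' is a terminal: add '(' and stop

Collecting: FIRST(X) = { '(' }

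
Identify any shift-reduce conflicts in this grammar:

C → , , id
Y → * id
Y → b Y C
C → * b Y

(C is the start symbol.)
No shift-reduce conflicts

A shift-reduce conflict occurs when an LR(0) state has both:
  - a complete (reduce) item [A → α .] (dot at the end), and
  - a shift item [B → β . c γ] (dot before a terminal).

Augment with C' → C and build the canonical LR(0) collection (I0 = CLOSURE({[C' → . C]}), then GOTO on every symbol after a dot until no new states appear). It has 13 states:
  I0: { [C → . * b Y], [C → . , , id], [C' → . C] }  — shift
  I1: { [C → * . b Y] }  — shift
  I2: { [C → , . , id] }  — shift
  I3: { [C' → C .] }  — accept
  I4: { [C → , , . id] }  — shift
  I5: { [C → , , id .] }  — reduce
  I6: { [C → * b . Y], [Y → . * id], [Y → . b Y C] }  — shift
  I7: { [Y → * . id] }  — shift
  I8: { [C → * b Y .] }  — reduce
  I9: { [Y → . * id], [Y → . b Y C], [Y → b . Y C] }  — shift
  I10: { [C → . * b Y], [C → . , , id], [Y → b Y . C] }  — shift
  I11: { [Y → b Y C .] }  — reduce
  I12: { [Y → * id .] }  — reduce

No state contains both a complete item and a shift item.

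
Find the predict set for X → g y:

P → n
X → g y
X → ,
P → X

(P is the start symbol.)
PREDICT(X → g y) = (FIRST(RHS) \ {ε}) ∪ (FOLLOW(X) if ε ∈ FIRST(RHS), i.e. RHS ⇒* ε)
FIRST(g y) = { 'g' }
ε ∉ FIRST(g y), so FOLLOW(X) is not added.
PREDICT(X → g y) = { 'g' }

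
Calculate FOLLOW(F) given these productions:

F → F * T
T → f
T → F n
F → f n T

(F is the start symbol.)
F is the start symbol, so $ ∈ FOLLOW(F).
In F → F * T: F is followed by '*' T, add FIRST('*' T) \ {ε} = { '*' }
In T → F n: F is followed by n, add FIRST(n) \ {ε} = { 'n' }

Taking the union: FOLLOW(F) = { $, '*', 'n' }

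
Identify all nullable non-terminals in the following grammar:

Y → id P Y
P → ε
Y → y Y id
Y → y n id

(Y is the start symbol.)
{ 'P' }

ε-productions: P → ε
So P is immediately nullable.
No further non-terminal can be added: every production for the remaining non-terminals contains a terminal or a non-nullable non-terminal.
Nullable = { 'P' }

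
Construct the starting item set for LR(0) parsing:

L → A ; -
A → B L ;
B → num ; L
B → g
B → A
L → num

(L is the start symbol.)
{ [A → . B L ;], [B → . A], [B → . g], [B → . num ; L], [L → . A ; -], [L → . num], [L' → . L] }

First, augment the grammar with L' → L
I₀ = CLOSURE({ [L' → . L] }):
  [L' → . L] has the dot before L: add [L → . A ; -], [L → . num]
  [L → . A ; -] has the dot before A: add [A → . B L ;]
  [A → . B L ;] has the dot before B: add [B → . num ; L], [B → . g], [B → . A]
No further items can be added.

I₀ = { [A → . B L ;], [B → . A], [B → . g], [B → . num ; L], [L → . A ; -], [L → . num], [L' → . L] }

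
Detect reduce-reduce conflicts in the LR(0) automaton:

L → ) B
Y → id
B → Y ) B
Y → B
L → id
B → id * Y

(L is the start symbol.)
Yes — I4: [L → ) B .] vs [Y → B .]; I11: [B → Y ) B .] vs [Y → B .]

A reduce-reduce conflict occurs when an LR(0) state has two complete items [A → α .] and [B → β .] — both call for a reduction, and with no lookahead the parser cannot choose between them.

Augment with L' → L and build the canonical LR(0) collection (I0 = CLOSURE({[L' → . L]}), then GOTO on every symbol after a dot until no new states appear). It has 12 states:
  I0: { [L → . ) B], [L → . id], [L' → . L] }  — shift
  I1: { [B → . Y ) B], [B → . id * Y], [L → ) . B], [Y → . B], [Y → . id] }  — shift
  I2: { [L' → L .] }  — accept
  I3: { [L → id .] }  — reduce
  I4: { [L → ) B .], [Y → B .] }  — 2 reduces
  I5: { [B → Y . ) B] }  — shift
  I6: { [B → id . * Y], [Y → id .] }  — shift, reduce
  I7: { [B → . Y ) B], [B → . id * Y], [B → id * . Y], [Y → . B], [Y → . id] }  — shift
  I8: { [Y → B .] }  — reduce
  I9: { [B → Y . ) B], [B → id * Y .] }  — shift, reduce
  I10: { [B → . Y ) B], [B → . id * Y], [B → Y ) . B], [Y → . B], [Y → . id] }  — shift
  I11: { [B → Y ) B .], [Y → B .] }  — 2 reduces

I4 contains complete items [L → ) B .], [Y → B .] — reduce-reduce conflict.
I11 contains complete items [B → Y ) B .], [Y → B .] — reduce-reduce conflict.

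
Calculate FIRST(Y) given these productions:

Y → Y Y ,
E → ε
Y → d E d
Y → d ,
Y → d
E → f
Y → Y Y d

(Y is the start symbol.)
{ 'd' }

To compute FIRST(Y), examine every production with Y on the left-hand side, reading each right-hand side left to right until a non-nullable symbol is reached.

From Y → Y Y ,:
  - Y is the symbol being defined: contributes nothing new
    Y is not nullable, so stop
From Y → d E d:
  - d is a terminal: add 'd' and stop
From Y → d ,:
  - d is a terminal: add 'd' and stop
From Y → d:
  - d is a terminal: add 'd' and stop
From Y → Y Y d:
  - Y is the symbol being defined: contributes nothing new
    Y is not nullable, so stop

Collecting: FIRST(Y) = { 'd' }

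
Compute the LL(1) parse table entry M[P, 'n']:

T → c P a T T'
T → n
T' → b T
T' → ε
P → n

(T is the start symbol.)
To find M[P, 'n'], we find productions for P where 'n' is in the predict set (PREDICT(N → α) = (FIRST(α) \ {ε}) ∪ (FOLLOW(N) if α ⇒* ε)).

P → n: PREDICT = { 'n' }
  'n' is in predict set, so this production goes in M[P, 'n']

M[P, 'n'] = P → n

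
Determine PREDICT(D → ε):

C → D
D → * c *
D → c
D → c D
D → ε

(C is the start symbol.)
PREDICT(D → ε) = (FIRST(RHS) \ {ε}) ∪ (FOLLOW(D) if ε ∈ FIRST(RHS), i.e. RHS ⇒* ε)
The right-hand side is ε (FIRST(ε) = { ε }), so the predict set is FOLLOW(D) = { $ }
PREDICT(D → ε) = { $ }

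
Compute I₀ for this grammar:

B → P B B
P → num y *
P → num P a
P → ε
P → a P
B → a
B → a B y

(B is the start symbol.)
{ [B → . P B B], [B → . a B y], [B → . a], [B' → . B], [P → . a P], [P → . num P a], [P → . num y *], [P → .] }

First, augment the grammar with B' → B
I₀ = CLOSURE({ [B' → . B] }):
  [B' → . B] has the dot before B: add [B → . P B B], [B → . a], [B → . a B y]
  [B → . P B B] has the dot before P: add [P → . num y *], [P → . num P a], [P → .], [P → . a P]
No further items can be added.

I₀ = { [B → . P B B], [B → . a B y], [B → . a], [B' → . B], [P → . a P], [P → . num P a], [P → . num y *], [P → .] }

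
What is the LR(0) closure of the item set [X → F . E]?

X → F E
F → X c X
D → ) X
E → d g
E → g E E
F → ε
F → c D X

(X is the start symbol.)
{ [E → . d g], [E → . g E E], [X → F . E] }

Start with: [X → F . E]
  [X → F . E] has the dot before E: add [E → . d g], [E → . g E E]
No further items can be added.

CLOSURE = { [E → . d g], [E → . g E E], [X → F . E] }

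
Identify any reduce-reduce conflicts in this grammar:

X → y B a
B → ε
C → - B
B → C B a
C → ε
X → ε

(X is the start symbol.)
Yes — I2: [B → .] vs [C → .]; I3: [B → .] vs [C → .]; I5: [B → .] vs [C → .]

Augment with X' → X and build the canonical LR(0) collection (I0 = CLOSURE({[X' → . X]}), then GOTO on every symbol after a dot until no new states appear). It has 10 states:
  I0: { [X → . y B a], [X → .], [X' → . X] }  — shift, reduce
  I1: { [X' → X .] }  — accept
  I2: { [B → . C B a], [B → .], [C → . - B], [C → .], [X → y . B a] }  — shift, 2 reduces
  I3: { [B → . C B a], [B → .], [C → - . B], [C → . - B], [C → .] }  — shift, 2 reduces
  I4: { [X → y B . a] }  — shift
  I5: { [B → . C B a], [B → .], [B → C . B a], [C → . - B], [C → .] }  — shift, 2 reduces
  I6: { [B → C B . a] }  — shift
  I7: { [B → C B a .] }  — reduce
  I8: { [X → y B a .] }  — reduce
  I9: { [C → - B .] }  — reduce

I2 contains complete items [B → .], [C → .] — reduce-reduce conflict.
I3 contains complete items [B → .], [C → .] — reduce-reduce conflict.
I5 contains complete items [B → .], [C → .] — reduce-reduce conflict.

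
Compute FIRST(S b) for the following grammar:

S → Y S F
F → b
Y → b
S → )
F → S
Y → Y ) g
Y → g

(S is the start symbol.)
{ ')', 'b', 'g' }

FIRST sets of the non-terminals involved (from the grammar, by fixed-point iteration):
  FIRST(S) = { ')', 'b', 'g' }

To compute FIRST(S b), process the symbols left to right:
Symbol S is a non-terminal. Add FIRST(S) \ {ε} = { ')', 'b', 'g' }
S is not nullable (ε ∉ FIRST(S)), so stop here.
FIRST(S b) = { ')', 'b', 'g' }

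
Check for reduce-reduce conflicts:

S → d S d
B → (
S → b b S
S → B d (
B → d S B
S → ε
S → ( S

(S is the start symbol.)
A reduce-reduce conflict occurs when an LR(0) state has two complete items [A → α .] and [B → β .] — both call for a reduction, and with no lookahead the parser cannot choose between them.

Augment with S' → S and build the canonical LR(0) collection (I0 = CLOSURE({[S' → . S]}), then GOTO on every symbol after a dot until no new states appear). It has 17 states:
  I0: { [B → . (], [B → . d S B], [S → . ( S], [S → . B d (], [S → . b b S], [S → . d S d], [S → .], [S' → . S] }  — shift, reduce
  I1: { [B → ( .], [B → . (], [B → . d S B], [S → ( . S], [S → . ( S], [S → . B d (], [S → . b b S], [S → . d S d], [S → .] }  — shift, 2 reduces
  I2: { [S → B . d (] }  — shift
  I3: { [S' → S .] }  — accept
  I4: { [S → b . b S] }  — shift
  I5: { [B → . (], [B → . d S B], [B → d . S B], [S → . ( S], [S → . B d (], [S → . b b S], [S → . d S d], [S → .], [S → d . S d] }  — shift, reduce
  I6: { [B → . (], [B → . d S B], [B → d S . B], [S → d S . d] }  — shift
  I7: { [B → ( .] }  — reduce
  I8: { [B → d S B .] }  — reduce
  I9: { [B → . (], [B → . d S B], [B → d . S B], [S → . ( S], [S → . B d (], [S → . b b S], [S → . d S d], [S → .], [S → d S d .] }  — shift, 2 reduces
  I10: { [B → . (], [B → . d S B], [B → d S . B] }  — shift
  I11: { [B → . (], [B → . d S B], [B → d . S B], [S → . ( S], [S → . B d (], [S → . b b S], [S → . d S d], [S → .] }  — shift, reduce
  I12: { [B → . (], [B → . d S B], [S → . ( S], [S → . B d (], [S → . b b S], [S → . d S d], [S → .], [S → b b . S] }  — shift, reduce
  I13: { [S → b b S .] }  — reduce
  I14: { [S → B d . (] }  — shift
  I15: { [S → B d ( .] }  — reduce
  I16: { [S → ( S .] }  — reduce

I1 contains complete items [B → ( .], [S → .] — reduce-reduce conflict.
I9 contains complete items [S → .], [S → d S d .] — reduce-reduce conflict.

Answer: Yes — I1: [B → ( .] vs [S → .]; I9: [S → .] vs [S → d S d .]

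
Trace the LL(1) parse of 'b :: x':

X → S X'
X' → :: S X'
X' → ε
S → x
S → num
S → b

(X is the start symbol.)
LL(1) parsing maintains a stack (initially the start symbol over $) and the input. At each step: if the stack top is a terminal, match it against the current input token; if it is a non-terminal N, replace it with the RHS of M[N, lookahead] (the unique production whose predict set contains the lookahead).

Stack is shown with the top on the left.

Stack      Input     Action
---------------------------
X $        b :: x $  output X → S X'
S X' $     b :: x $  output S → b
b X' $     b :: x $  match 'b'
X' $       :: x $    output X' → :: S X'
:: S X' $  :: x $    match '::'
S X' $     x $       output S → x
x X' $     x $       match 'x'
X' $       $         output X' → ε
$          $         accept

The string is accepted.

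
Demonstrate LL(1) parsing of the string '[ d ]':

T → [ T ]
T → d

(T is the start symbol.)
Stack is shown with the top on the left.

Stack    Input    Action
------------------------
T $      [ d ] $  output T → [ T ]
[ T ] $  [ d ] $  match '['
T ] $    d ] $    output T → d
d ] $    d ] $    match 'd'
] $      ] $      match ']'
$        $        accept

The string is accepted.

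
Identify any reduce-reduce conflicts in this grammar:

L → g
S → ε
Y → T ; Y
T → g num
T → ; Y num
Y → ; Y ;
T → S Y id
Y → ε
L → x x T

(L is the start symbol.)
Augment with L' → L and build the canonical LR(0) collection (I0 = CLOSURE({[L' → . L]}), then GOTO on every symbol after a dot until no new states appear). It has 20 states:
  I0: { [L → . g], [L → . x x T], [L' → . L] }  — shift
  I1: { [L' → L .] }  — accept
  I2: { [L → g .] }  — reduce
  I3: { [L → x . x T] }  — shift
  I4: { [L → x x . T], [S → .], [T → . ; Y num], [T → . S Y id], [T → . g num] }  — shift, reduce
  I5: { [S → .], [T → . ; Y num], [T → . S Y id], [T → . g num], [T → ; . Y num], [Y → . ; Y ;], [Y → . T ; Y], [Y → .] }  — shift, 2 reduces
  I6: { [S → .], [T → . ; Y num], [T → . S Y id], [T → . g num], [T → S . Y id], [Y → . ; Y ;], [Y → . T ; Y], [Y → .] }  — shift, 2 reduces
  I7: { [L → x x T .] }  — reduce
  I8: { [T → g . num] }  — shift
  I9: { [T → g num .] }  — reduce
  I10: { [S → .], [T → . ; Y num], [T → . S Y id], [T → . g num], [T → ; . Y num], [Y → . ; Y ;], [Y → . T ; Y], [Y → .], [Y → ; . Y ;] }  — shift, 2 reduces
  I11: { [Y → T . ; Y] }  — shift
  I12: { [T → S Y . id] }  — shift
  I13: { [T → S Y id .] }  — reduce
  I14: { [S → .], [T → . ; Y num], [T → . S Y id], [T → . g num], [Y → . ; Y ;], [Y → . T ; Y], [Y → .], [Y → T ; . Y] }  — shift, 2 reduces
  I15: { [Y → T ; Y .] }  — reduce
  I16: { [T → ; Y . num], [Y → ; Y . ;] }  — shift
  I17: { [Y → ; Y ; .] }  — reduce
  I18: { [T → ; Y num .] }  — reduce
  I19: { [T → ; Y . num] }  — shift

I5 contains complete items [S → .], [Y → .] — reduce-reduce conflict.
I6 contains complete items [S → .], [Y → .] — reduce-reduce conflict.
I10 contains complete items [S → .], [Y → .] — reduce-reduce conflict.
I14 contains complete items [S → .], [Y → .] — reduce-reduce conflict.

Answer: Yes — I5: [S → .] vs [Y → .]; I6: [S → .] vs [Y → .]; I10: [S → .] vs [Y → .]; I14: [S → .] vs [Y → .]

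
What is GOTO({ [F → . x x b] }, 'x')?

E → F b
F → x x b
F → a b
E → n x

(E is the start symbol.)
GOTO(I, 'x') = CLOSURE({ [A → αX.β] : [A → α.Xβ] ∈ I, X = 'x' })

Items with dot before 'x', with the dot advanced:
  [F → . x x b] → [F → x . x b]
Closure adds nothing (no advanced item has the dot before a non-terminal).

GOTO = { [F → x . x b] }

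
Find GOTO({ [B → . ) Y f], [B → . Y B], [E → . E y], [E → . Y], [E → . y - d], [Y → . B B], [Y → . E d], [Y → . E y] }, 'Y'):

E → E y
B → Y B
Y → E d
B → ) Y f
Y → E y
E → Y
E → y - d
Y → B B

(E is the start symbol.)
{ [B → . ) Y f], [B → . Y B], [B → Y . B], [E → . E y], [E → . Y], [E → . y - d], [E → Y .], [Y → . B B], [Y → . E d], [Y → . E y] }

GOTO(I, 'Y') = CLOSURE({ [A → αX.β] : [A → α.Xβ] ∈ I, X = 'Y' })

Items with dot before 'Y', with the dot advanced:
  [B → . Y B] → [B → Y . B]
  [E → . Y] → [E → Y .]
Closure of the advanced items:
  [B → Y . B] has the dot before B: add [B → . Y B], [B → . ) Y f]
  [B → . Y B] has the dot before Y: add [Y → . E d], [Y → . E y], [Y → . B B]
  [Y → . E d] has the dot before E: add [E → . E y], [E → . Y], [E → . y - d]

GOTO = { [B → . ) Y f], [B → . Y B], [B → Y . B], [E → . E y], [E → . Y], [E → . y - d], [E → Y .], [Y → . B B], [Y → . E d], [Y → . E y] }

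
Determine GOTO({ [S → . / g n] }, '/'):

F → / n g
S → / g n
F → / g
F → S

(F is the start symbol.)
{ [S → / . g n] }

GOTO(I, '/') = CLOSURE({ [A → αX.β] : [A → α.Xβ] ∈ I, X = '/' })

Items with dot before '/', with the dot advanced:
  [S → . / g n] → [S → / . g n]
Closure adds nothing (no advanced item has the dot before a non-terminal).

GOTO = { [S → / . g n] }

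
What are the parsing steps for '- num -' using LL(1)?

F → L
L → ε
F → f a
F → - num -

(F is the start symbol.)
Stack is shown with the top on the left.

Stack      Input      Action
----------------------------
F $        - num - $  output F → - num -
- num - $  - num - $  match '-'
num - $    num - $    match 'num'
- $        - $        match '-'
$          $          accept

The string is accepted.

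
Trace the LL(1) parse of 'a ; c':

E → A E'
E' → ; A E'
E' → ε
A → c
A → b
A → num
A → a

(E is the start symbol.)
Stack is shown with the top on the left.

Stack     Input    Action
-------------------------
E $       a ; c $  output E → A E'
A E' $    a ; c $  output A → a
a E' $    a ; c $  match 'a'
E' $      ; c $    output E' → ; A E'
; A E' $  ; c $    match ';'
A E' $    c $      output A → c
c E' $    c $      match 'c'
E' $      $        output E' → ε
$         $        accept

The string is accepted.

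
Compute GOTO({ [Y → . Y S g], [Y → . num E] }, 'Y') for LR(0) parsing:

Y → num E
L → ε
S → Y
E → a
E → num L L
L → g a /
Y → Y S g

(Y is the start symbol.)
{ [S → . Y], [Y → . Y S g], [Y → . num E], [Y → Y . S g] }

GOTO(I, 'Y') = CLOSURE({ [A → αX.β] : [A → α.Xβ] ∈ I, X = 'Y' })

Items with dot before 'Y', with the dot advanced:
  [Y → . Y S g] → [Y → Y . S g]
Closure of the advanced items:
  [Y → Y . S g] has the dot before S: add [S → . Y]
  [S → . Y] has the dot before Y: add [Y → . num E], [Y → . Y S g]

GOTO = { [S → . Y], [Y → . Y S g], [Y → . num E], [Y → Y . S g] }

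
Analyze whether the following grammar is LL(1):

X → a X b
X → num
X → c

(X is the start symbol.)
Yes, the grammar is LL(1).

A grammar is LL(1) if for each non-terminal N with multiple productions, the predict sets of those productions are pairwise disjoint, where PREDICT(N → α) = (FIRST(α) \ {ε}) ∪ (FOLLOW(N) if α ⇒* ε).

For X:
  PREDICT(X → a X b) = { 'a' }
  PREDICT(X → num) = { 'num' }
  PREDICT(X → c) = { 'c' }

All predict sets are disjoint. The grammar IS LL(1).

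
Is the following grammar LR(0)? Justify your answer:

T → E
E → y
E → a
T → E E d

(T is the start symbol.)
No. Shift-reduce conflict between [T → E .] and [E → . a]

A grammar is LR(0) if no state in the canonical LR(0) collection has:
  - both a shift item (dot before a terminal) and a complete item (shift-reduce conflict), or
  - two or more complete items (reduce-reduce conflict; the accept item [T' → T .] counts as a complete item here).

Augment with T' → T and build the canonical LR(0) collection (I0 = CLOSURE({[T' → . T]}), then GOTO on every symbol after a dot until no new states appear). It has 7 states:
  I0: { [E → . a], [E → . y], [T → . E E d], [T → . E], [T' → . T] }  — shift
  I1: { [E → . a], [E → . y], [T → E . E d], [T → E .] }  — shift, reduce
  I2: { [T' → T .] }  — accept
  I3: { [E → a .] }  — reduce
  I4: { [E → y .] }  — reduce
  I5: { [T → E E . d] }  — shift
  I6: { [T → E E d .] }  — reduce

Conflict in state I1:
  Shift-reduce conflict between [T → E .] and [E → . a]
So the grammar is NOT LR(0).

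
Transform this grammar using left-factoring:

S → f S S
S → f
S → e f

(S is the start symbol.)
Left-factoring transforms A → αβ₁ | αβ₂ into A → αA' and A' → β₁ | β₂
(α is the longest common prefix among the alternatives). Repeat until
no nonterminal has two alternatives with a common prefix.

Round 1: S has alternatives sharing prefix 'f'. Introduce S': S → f S'
  Add: S' → S S
  Add: S' → ε

No remaining common prefixes — done.

Resulting grammar:
S → f S'
S' → S S
S' → ε
S → e f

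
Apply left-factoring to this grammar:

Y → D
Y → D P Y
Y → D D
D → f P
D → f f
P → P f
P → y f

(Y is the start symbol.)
Left-factoring transforms A → αβ₁ | αβ₂ into A → αA' and A' → β₁ | β₂
(α is the longest common prefix among the alternatives). Repeat until
no nonterminal has two alternatives with a common prefix.

Round 1: Y has alternatives sharing prefix 'D'. Introduce Y': Y → D Y'
  Add: Y' → ε
  Add: Y' → P Y
  Add: Y' → D

Round 2: D has alternatives sharing prefix 'f'. Introduce D': D → f D'
  Add: D' → P
  Add: D' → f

No remaining common prefixes — done.

Resulting grammar:
Y → D Y'
Y' → ε
Y' → P Y
Y' → D
D → f D'
D' → P
D' → f
P → P f
P → y f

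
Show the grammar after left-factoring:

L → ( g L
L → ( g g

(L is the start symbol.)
Left-factoring transforms A → αβ₁ | αβ₂ into A → αA' and A' → β₁ | β₂
(α is the longest common prefix among the alternatives). Repeat until
no nonterminal has two alternatives with a common prefix.

Round 1: L has alternatives sharing prefix '( g'. Introduce L': L → ( g L'
  Add: L' → L
  Add: L' → g

No remaining common prefixes — done.

Resulting grammar:
L → ( g L'
L' → L
L' → g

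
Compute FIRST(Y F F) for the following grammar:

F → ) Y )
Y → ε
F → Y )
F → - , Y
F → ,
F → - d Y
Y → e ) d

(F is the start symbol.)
FIRST sets of the non-terminals involved (from the grammar, by fixed-point iteration):
  FIRST(Y) = { 'e', ε }
  FIRST(F) = { ')', ',', '-', 'e' }

To compute FIRST(Y F F), process the symbols left to right:
Symbol Y is a non-terminal. Add FIRST(Y) \ {ε} = { 'e' }
Y is nullable (ε ∈ FIRST(Y)), continue to the next symbol.
Symbol F is a non-terminal. Add FIRST(F) \ {ε} = { ')', ',', '-', 'e' }
F is not nullable (ε ∉ FIRST(F)), so stop here.
FIRST(Y F F) = { ')', ',', '-', 'e' }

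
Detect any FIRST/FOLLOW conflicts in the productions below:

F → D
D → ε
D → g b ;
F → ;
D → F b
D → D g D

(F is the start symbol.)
Yes. D → g b ';' with FOLLOW(D) on { 'g' }; D → F b with FOLLOW(D) on { 'b', 'g' }; D → D g D with FOLLOW(D) on { 'b', 'g' }

Nullable non-terminals: D, F.
FIRST sets used below: FIRST(F) = { ';', 'b', 'g', ε }, FIRST(D) = { ';', 'b', 'g', ε }

D: nullable alternative(s) D → ε; FOLLOW(D) = { $, 'b', 'g' }
  D → ε: FIRST \ {ε} = { } — this is the only nullable alternative, skip
  D → g b ;: FIRST \ {ε} = { 'g' } — overlaps FOLLOW(D) on { 'g' }: CONFLICT
  D → F b: FIRST \ {ε} = { ';', 'b', 'g' } — overlaps FOLLOW(D) on { 'b', 'g' }: CONFLICT
  D → D g D: FIRST \ {ε} = { ';', 'b', 'g' } — overlaps FOLLOW(D) on { 'b', 'g' }: CONFLICT

F: nullable alternative(s) F → D; FOLLOW(F) = { $, 'b' }
  F → D: FIRST \ {ε} = { ';', 'b', 'g' } — this is the only nullable alternative, skip
  F → ;: FIRST \ {ε} = { ';' } — disjoint from FOLLOW(F)

So the grammar has 3 FIRST/FOLLOW conflicts (marked CONFLICT above).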